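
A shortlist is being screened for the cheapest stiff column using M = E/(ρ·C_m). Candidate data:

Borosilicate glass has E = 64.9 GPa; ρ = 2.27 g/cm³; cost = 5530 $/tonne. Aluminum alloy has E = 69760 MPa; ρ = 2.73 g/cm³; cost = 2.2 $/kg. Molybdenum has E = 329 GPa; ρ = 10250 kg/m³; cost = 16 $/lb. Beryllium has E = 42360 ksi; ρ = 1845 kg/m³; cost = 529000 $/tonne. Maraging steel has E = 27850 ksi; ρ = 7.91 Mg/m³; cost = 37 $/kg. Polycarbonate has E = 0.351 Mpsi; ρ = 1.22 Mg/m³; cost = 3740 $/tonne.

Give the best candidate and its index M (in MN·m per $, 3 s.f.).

Normalizing units and computing the index:
  borosilicate glass: E = 64.90 GPa, ρ = 2270 kg/m³, cost = 5.530 $/kg
  aluminum alloy: E = 69.76 GPa, ρ = 2730 kg/m³, cost = 2.200 $/kg
  molybdenum: E = 329.0 GPa, ρ = 10250 kg/m³, cost = 35.27 $/kg
  beryllium: E = 292.1 GPa, ρ = 1845 kg/m³, cost = 529.0 $/kg
  maraging steel: E = 192.0 GPa, ρ = 7910 kg/m³, cost = 37.00 $/kg
  polycarbonate: E = 2.420 GPa, ρ = 1220 kg/m³, cost = 3.740 $/kg
  aluminum alloy: M = 11.6 MN·m per $
  borosilicate glass: M = 5.17 MN·m per $
  molybdenum: M = 0.910 MN·m per $
  maraging steel: M = 0.656 MN·m per $
  polycarbonate: M = 0.530 MN·m per $
  beryllium: M = 0.299 MN·m per $
Aluminum alloy has the largest M.

aluminum alloy, M = 11.6 MN·m per $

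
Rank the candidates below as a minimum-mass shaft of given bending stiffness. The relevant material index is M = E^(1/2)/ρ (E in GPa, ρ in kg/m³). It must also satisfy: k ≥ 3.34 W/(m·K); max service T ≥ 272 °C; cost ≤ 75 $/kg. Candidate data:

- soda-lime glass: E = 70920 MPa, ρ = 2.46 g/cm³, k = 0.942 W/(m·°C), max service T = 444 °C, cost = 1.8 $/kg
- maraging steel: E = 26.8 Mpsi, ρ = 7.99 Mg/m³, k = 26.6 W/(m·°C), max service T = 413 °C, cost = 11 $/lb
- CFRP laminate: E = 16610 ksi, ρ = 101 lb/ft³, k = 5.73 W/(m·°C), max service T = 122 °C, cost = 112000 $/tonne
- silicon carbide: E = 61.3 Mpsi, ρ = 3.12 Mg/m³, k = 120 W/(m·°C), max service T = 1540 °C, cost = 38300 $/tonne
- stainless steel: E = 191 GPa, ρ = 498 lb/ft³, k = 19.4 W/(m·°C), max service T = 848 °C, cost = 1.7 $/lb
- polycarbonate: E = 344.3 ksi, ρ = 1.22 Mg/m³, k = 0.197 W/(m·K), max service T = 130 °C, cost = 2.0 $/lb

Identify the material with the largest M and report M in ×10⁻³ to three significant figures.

Screen on constraints: k ≥ 3.34 W/(m·K); max service T ≥ 272 °C; cost ≤ 75 $/kg. Survivors: maraging steel, silicon carbide, stainless steel.
Normalizing units and computing the index:
  maraging steel: E = 184.8 GPa, ρ = 7990 kg/m³
  silicon carbide: E = 422.6 GPa, ρ = 3120 kg/m³
  stainless steel: E = 191.0 GPa, ρ = 7977 kg/m³
  silicon carbide: M = 6.59×10⁻³
  stainless steel: M = 1.73×10⁻³
  maraging steel: M = 1.70×10⁻³
Silicon carbide has the largest M.

silicon carbide, M = 6.59×10⁻³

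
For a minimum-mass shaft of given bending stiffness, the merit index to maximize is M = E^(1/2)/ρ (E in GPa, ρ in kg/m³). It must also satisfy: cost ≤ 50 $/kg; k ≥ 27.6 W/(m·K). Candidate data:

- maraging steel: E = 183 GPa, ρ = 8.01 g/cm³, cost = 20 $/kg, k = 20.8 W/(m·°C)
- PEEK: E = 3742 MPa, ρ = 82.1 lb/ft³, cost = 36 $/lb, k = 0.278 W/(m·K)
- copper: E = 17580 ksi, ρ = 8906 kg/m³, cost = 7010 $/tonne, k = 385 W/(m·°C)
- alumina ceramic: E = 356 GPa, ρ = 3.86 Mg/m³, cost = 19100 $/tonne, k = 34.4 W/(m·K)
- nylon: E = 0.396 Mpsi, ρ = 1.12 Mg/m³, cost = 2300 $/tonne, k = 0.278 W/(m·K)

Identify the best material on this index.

alumina ceramic

Screen on constraints: cost ≤ 50 $/kg; k ≥ 27.6 W/(m·K). Survivors: copper, alumina ceramic.
After converting to SI:
  copper: E = 121.2 GPa, ρ = 8906 kg/m³
  alumina ceramic: E = 356.0 GPa, ρ = 3860 kg/m³
  alumina ceramic: M = 4.89×10⁻³
  copper: M = 1.24×10⁻³
Alumina ceramic ranks first.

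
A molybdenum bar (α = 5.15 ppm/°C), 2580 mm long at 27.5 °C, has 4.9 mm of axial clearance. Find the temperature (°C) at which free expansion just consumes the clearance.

396 °C

α·L₀·ΔT = 4.9 mm ⇒ ΔT = 4.9 / (5.15×10⁻⁶ × 2580.0) = 368.8 K.
T = 27.5 + 368.8 = 396.3 °C.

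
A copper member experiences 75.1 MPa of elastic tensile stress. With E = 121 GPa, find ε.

ε = σ/E = 75.1 / 121000 = 6.21×10⁻⁴.

6.21×10⁻⁴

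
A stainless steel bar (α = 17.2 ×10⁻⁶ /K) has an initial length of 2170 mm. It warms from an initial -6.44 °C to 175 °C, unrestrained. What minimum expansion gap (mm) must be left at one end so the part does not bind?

ΔT = 175 − (-6.44) = 181.4 K.
ΔL = α·L₀·ΔT = 17.2×10⁻⁶ × 2170 mm × 181.4 K = 6.77 mm.

6.77 mm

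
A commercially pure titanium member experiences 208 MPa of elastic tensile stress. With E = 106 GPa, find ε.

1.96×10⁻³

ε = σ/E = 208 / 106000 = 1.96×10⁻³.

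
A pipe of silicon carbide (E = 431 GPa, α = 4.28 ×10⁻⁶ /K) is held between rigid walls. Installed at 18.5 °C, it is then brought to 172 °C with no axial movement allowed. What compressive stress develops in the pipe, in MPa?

ΔT = 153.5 K. Constrained thermal stress σ = E·α·ΔT = 431.0×10³ MPa × 4.28×10⁻⁶ × 153.5 = 283 MPa (compressive).

283 MPa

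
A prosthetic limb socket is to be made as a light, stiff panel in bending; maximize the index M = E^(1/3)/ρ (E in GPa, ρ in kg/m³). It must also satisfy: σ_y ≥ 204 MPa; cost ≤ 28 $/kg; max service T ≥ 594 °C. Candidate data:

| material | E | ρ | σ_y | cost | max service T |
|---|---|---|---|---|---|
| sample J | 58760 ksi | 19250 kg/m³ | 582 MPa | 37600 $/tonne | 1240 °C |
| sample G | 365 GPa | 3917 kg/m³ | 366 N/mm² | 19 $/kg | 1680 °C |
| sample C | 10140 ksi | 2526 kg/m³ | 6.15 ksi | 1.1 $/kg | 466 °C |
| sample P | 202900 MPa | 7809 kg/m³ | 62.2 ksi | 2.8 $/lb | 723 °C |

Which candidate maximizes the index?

Screen on constraints: σ_y ≥ 204 MPa; cost ≤ 28 $/kg; max service T ≥ 594 °C. Survivors: sample G, sample P.
Convert each candidate to consistent units, then evaluate M:
  sample G: E = 365.0 GPa, ρ = 3917 kg/m³
  sample P: E = 202.9 GPa, ρ = 7809 kg/m³
  sample G: M = 1.82×10⁻³
  sample P: M = 0.752×10⁻³
Highest index: sample G.

sample G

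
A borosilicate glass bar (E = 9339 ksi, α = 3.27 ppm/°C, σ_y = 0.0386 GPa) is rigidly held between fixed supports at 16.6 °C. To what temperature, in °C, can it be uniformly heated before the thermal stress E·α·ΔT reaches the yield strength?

E = 9339 ksi = 64.39 GPa.
σ_y = 0.0386 GPa = 38.60 MPa.
E·α·ΔT = 38.60 MPa ⇒ ΔT = 38.60 / (64.39×10³ × 3.27×10⁻⁶) = 183.3 K.
T = 16.6 + 183.3 = 199.9 °C.

200 °C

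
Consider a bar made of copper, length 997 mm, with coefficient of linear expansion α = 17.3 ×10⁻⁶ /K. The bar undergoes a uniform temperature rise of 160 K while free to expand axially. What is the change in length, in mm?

ΔL = α·L₀·ΔT = 17.3×10⁻⁶ × 997 mm × 160.0 K = 2.76 mm.

2.76 mm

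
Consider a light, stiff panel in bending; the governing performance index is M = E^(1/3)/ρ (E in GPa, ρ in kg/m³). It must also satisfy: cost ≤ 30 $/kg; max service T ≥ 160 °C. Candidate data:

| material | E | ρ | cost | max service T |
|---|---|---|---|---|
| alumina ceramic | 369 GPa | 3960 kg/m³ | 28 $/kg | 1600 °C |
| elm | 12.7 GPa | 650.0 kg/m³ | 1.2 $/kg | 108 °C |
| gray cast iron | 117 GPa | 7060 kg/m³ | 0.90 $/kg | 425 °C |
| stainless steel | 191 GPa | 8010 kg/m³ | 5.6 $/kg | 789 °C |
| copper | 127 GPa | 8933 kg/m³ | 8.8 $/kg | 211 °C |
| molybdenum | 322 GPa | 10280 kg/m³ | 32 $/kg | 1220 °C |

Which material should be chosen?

alumina ceramic

Screen on constraints: cost ≤ 30 $/kg; max service T ≥ 160 °C. Survivors: alumina ceramic, gray cast iron, stainless steel, copper.
Evaluate M for each candidate:
  alumina ceramic: M = 1.81×10⁻³
  stainless steel: M = 0.719×10⁻³
  gray cast iron: M = 0.693×10⁻³
  copper: M = 0.563×10⁻³
Alumina ceramic has the largest M.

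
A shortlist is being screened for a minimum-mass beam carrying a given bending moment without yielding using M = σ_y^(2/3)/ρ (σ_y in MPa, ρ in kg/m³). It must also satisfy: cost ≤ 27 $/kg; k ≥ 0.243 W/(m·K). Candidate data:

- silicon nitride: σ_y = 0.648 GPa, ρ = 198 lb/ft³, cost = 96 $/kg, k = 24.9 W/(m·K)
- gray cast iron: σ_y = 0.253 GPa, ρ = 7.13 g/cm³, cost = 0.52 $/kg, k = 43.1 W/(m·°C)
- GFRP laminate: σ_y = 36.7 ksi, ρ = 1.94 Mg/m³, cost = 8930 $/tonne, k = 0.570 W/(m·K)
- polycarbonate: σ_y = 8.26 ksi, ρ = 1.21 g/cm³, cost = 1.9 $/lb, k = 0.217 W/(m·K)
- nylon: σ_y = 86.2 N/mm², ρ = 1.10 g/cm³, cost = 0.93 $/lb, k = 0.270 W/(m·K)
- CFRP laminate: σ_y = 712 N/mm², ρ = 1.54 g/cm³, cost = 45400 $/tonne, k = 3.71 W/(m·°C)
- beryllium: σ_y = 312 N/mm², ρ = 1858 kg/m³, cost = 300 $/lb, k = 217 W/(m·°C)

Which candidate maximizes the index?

Screen on constraints: cost ≤ 27 $/kg; k ≥ 0.243 W/(m·K). Survivors: gray cast iron, GFRP laminate, nylon.
Convert each candidate to consistent units, then evaluate M:
  gray cast iron: σ_y = 253.0 MPa, ρ = 7130 kg/m³
  GFRP laminate: σ_y = 253.0 MPa, ρ = 1940 kg/m³
  nylon: σ_y = 86.20 MPa, ρ = 1100 kg/m³
  GFRP laminate: M = 20.6×10⁻³
  nylon: M = 17.7×10⁻³
  gray cast iron: M = 5.61×10⁻³
GFRP laminate has the largest M.

GFRP laminate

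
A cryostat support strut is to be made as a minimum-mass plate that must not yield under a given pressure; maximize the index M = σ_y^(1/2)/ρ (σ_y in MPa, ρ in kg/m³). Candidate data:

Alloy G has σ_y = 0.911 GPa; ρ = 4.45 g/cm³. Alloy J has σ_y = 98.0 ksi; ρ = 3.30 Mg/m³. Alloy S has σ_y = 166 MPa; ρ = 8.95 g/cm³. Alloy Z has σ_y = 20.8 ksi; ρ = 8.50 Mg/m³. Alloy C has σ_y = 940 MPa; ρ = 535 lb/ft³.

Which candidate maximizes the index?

Putting every candidate on a common basis:
  alloy G: σ_y = 911.0 MPa, ρ = 4450 kg/m³
  alloy J: σ_y = 675.7 MPa, ρ = 3300 kg/m³
  alloy S: σ_y = 166.0 MPa, ρ = 8950 kg/m³
  alloy Z: σ_y = 143.4 MPa, ρ = 8500 kg/m³
  alloy C: σ_y = 940.0 MPa, ρ = 8570 kg/m³
  alloy J: M = 7.88×10⁻³
  alloy G: M = 6.78×10⁻³
  alloy C: M = 3.58×10⁻³
  alloy S: M = 1.44×10⁻³
  alloy Z: M = 1.41×10⁻³
Highest index: alloy J.

alloy J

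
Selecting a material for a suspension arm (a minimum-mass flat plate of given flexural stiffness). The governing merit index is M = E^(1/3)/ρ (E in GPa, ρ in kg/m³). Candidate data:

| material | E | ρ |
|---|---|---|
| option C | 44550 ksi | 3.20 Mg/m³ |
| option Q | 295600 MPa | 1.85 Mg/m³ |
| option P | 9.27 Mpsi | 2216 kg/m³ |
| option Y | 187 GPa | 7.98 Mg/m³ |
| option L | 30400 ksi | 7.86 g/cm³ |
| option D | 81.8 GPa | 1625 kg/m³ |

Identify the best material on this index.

Convert each candidate to consistent units, then evaluate M:
  option C: E = 307.2 GPa, ρ = 3200 kg/m³
  option Q: E = 295.6 GPa, ρ = 1850 kg/m³
  option P: E = 63.91 GPa, ρ = 2216 kg/m³
  option Y: E = 187.0 GPa, ρ = 7980 kg/m³
  option L: E = 209.6 GPa, ρ = 7860 kg/m³
  option D: E = 81.80 GPa, ρ = 1625 kg/m³
  option Q: M = 3.60×10⁻³
  option D: M = 2.67×10⁻³
  option C: M = 2.11×10⁻³
  option P: M = 1.80×10⁻³
  option L: M = 0.756×10⁻³
  option Y: M = 0.717×10⁻³
Highest index: option Q.

option Q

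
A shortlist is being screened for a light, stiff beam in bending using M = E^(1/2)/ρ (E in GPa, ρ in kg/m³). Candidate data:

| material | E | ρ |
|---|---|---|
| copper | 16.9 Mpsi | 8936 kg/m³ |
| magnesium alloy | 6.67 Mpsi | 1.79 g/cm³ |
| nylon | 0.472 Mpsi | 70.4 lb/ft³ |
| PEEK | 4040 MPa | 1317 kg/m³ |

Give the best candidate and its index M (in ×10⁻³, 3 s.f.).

magnesium alloy, M = 3.79×10⁻³

Convert each candidate to consistent units, then evaluate M:
  copper: E = 116.5 GPa, ρ = 8936 kg/m³
  magnesium alloy: E = 45.99 GPa, ρ = 1790 kg/m³
  nylon: E = 3.254 GPa, ρ = 1128 kg/m³
  PEEK: E = 4.040 GPa, ρ = 1317 kg/m³
  magnesium alloy: M = 3.79×10⁻³
  nylon: M = 1.60×10⁻³
  PEEK: M = 1.53×10⁻³
  copper: M = 1.21×10⁻³
Highest index: magnesium alloy.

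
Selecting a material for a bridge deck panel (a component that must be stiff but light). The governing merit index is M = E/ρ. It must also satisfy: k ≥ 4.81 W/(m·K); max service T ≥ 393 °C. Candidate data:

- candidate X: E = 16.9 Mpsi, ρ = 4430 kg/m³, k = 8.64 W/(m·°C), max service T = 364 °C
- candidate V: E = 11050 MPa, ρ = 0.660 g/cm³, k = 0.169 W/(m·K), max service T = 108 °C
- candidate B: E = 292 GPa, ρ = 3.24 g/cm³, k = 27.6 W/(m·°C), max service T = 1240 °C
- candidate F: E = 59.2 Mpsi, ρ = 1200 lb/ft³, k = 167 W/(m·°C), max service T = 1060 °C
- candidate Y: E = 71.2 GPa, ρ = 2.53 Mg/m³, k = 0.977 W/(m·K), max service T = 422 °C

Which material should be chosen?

candidate B

Screen on constraints: k ≥ 4.81 W/(m·K); max service T ≥ 393 °C. Survivors: candidate B, candidate F.
In SI units:
  candidate B: E = 292.0 GPa, ρ = 3240 kg/m³
  candidate F: E = 408.2 GPa, ρ = 19220 kg/m³
  candidate B: M = 90.1 MN·m/kg
  candidate F: M = 21.2 MN·m/kg
The maximum is for candidate B.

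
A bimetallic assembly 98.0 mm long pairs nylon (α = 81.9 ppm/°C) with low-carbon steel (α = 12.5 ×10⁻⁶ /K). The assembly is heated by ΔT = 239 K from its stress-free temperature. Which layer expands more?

α(nylon) = 81.9×10⁻⁶/K vs α(low-carbon steel) = 12.5×10⁻⁶/K.
Higher α expands more for the same ΔT: nylon.

nylon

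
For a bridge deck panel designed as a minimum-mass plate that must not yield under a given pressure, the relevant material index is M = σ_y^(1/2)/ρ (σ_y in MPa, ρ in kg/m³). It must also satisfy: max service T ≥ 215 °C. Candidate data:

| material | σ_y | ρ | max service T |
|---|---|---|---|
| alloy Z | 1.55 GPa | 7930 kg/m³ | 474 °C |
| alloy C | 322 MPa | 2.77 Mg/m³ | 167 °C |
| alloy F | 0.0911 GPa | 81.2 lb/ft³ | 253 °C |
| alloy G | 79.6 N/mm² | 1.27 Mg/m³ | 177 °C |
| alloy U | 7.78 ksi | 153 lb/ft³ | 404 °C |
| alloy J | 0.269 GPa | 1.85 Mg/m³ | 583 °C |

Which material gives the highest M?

alloy J

Screen on constraints: max service T ≥ 215 °C. Survivors: alloy Z, alloy F, alloy U, alloy J.
In SI units:
  alloy Z: σ_y = 1550 MPa, ρ = 7930 kg/m³
  alloy F: σ_y = 91.10 MPa, ρ = 1301 kg/m³
  alloy U: σ_y = 53.64 MPa, ρ = 2451 kg/m³
  alloy J: σ_y = 269.0 MPa, ρ = 1850 kg/m³
  alloy J: M = 8.87×10⁻³
  alloy F: M = 7.34×10⁻³
  alloy Z: M = 4.96×10⁻³
  alloy U: M = 2.99×10⁻³
Alloy J has the largest M.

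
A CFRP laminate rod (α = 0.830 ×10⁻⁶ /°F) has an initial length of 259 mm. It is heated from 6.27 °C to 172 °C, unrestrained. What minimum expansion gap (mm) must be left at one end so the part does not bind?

Convert α: 0.830×10⁻⁶/°F × (9/5) = 1.49×10⁻⁶/K.
ΔT = 172 − 6.27 = 165.7 K.
ΔL = α·L₀·ΔT = 1.49×10⁻⁶ × 259 mm × 165.7 K = 0.0641 mm.

0.0641 mm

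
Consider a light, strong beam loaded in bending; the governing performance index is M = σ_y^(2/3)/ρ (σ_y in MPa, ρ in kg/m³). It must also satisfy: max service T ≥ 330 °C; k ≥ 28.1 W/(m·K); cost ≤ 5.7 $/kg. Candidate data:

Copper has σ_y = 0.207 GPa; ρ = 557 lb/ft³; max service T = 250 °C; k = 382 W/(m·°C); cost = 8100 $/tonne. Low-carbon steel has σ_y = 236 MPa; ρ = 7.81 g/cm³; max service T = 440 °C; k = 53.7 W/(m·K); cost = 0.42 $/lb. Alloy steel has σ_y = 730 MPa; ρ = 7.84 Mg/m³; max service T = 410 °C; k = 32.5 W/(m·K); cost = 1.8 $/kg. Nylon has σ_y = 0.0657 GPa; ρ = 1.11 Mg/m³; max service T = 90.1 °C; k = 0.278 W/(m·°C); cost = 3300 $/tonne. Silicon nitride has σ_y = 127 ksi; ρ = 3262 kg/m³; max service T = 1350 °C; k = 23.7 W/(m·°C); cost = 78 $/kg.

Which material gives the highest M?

alloy steel

Screen on constraints: max service T ≥ 330 °C; k ≥ 28.1 W/(m·K); cost ≤ 5.7 $/kg. Survivors: low-carbon steel, alloy steel.
Normalizing units and computing the index:
  low-carbon steel: σ_y = 236.0 MPa, ρ = 7810 kg/m³
  alloy steel: σ_y = 730.0 MPa, ρ = 7840 kg/m³
  alloy steel: M = 10.3×10⁻³
  low-carbon steel: M = 4.89×10⁻³
Alloy steel ranks first.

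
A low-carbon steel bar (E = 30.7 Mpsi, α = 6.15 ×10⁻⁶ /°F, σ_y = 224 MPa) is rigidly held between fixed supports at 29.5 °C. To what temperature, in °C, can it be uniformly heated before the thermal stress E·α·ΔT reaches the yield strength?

125 °C

E = 30.7 Mpsi = 211.7 GPa.
α = 6.15×10⁻⁶/°F × 9/5 = 11.1×10⁻⁶/K.
E·α·ΔT = 224.0 MPa ⇒ ΔT = 224.0 / (211.7×10³ × 11.1×10⁻⁶) = 95.60 K.
T = 29.5 + 95.60 = 125.1 °C.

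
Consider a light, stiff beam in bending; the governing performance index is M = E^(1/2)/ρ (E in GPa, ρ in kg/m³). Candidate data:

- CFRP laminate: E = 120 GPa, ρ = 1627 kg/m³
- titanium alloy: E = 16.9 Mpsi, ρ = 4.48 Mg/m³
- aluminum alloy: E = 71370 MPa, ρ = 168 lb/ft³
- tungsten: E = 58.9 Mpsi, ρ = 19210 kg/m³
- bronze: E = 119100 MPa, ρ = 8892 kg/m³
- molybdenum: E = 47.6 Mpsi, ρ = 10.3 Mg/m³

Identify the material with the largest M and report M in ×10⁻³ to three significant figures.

CFRP laminate, M = 6.73×10⁻³

Putting every candidate on a common basis:
  CFRP laminate: E = 120.0 GPa, ρ = 1627 kg/m³
  titanium alloy: E = 116.5 GPa, ρ = 4480 kg/m³
  aluminum alloy: E = 71.37 GPa, ρ = 2691 kg/m³
  tungsten: E = 406.1 GPa, ρ = 19210 kg/m³
  bronze: E = 119.1 GPa, ρ = 8892 kg/m³
  molybdenum: E = 328.2 GPa, ρ = 10300 kg/m³
  CFRP laminate: M = 6.73×10⁻³
  aluminum alloy: M = 3.14×10⁻³
  titanium alloy: M = 2.41×10⁻³
  molybdenum: M = 1.76×10⁻³
  bronze: M = 1.23×10⁻³
  tungsten: M = 1.05×10⁻³
CFRP laminate ranks first.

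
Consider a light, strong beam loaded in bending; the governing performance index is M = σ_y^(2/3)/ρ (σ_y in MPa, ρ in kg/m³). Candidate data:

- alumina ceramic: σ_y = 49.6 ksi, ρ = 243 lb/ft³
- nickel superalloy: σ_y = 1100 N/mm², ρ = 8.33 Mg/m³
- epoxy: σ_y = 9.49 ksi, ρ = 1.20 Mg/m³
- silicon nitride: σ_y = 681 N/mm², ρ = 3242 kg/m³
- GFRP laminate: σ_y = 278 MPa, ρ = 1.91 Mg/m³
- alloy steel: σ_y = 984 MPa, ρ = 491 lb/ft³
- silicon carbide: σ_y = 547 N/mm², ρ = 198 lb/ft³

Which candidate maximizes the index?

After converting to SI:
  alumina ceramic: σ_y = 342.0 MPa, ρ = 3892 kg/m³
  nickel superalloy: σ_y = 1100 MPa, ρ = 8330 kg/m³
  epoxy: σ_y = 65.43 MPa, ρ = 1200 kg/m³
  silicon nitride: σ_y = 681.0 MPa, ρ = 3242 kg/m³
  GFRP laminate: σ_y = 278.0 MPa, ρ = 1910 kg/m³
  alloy steel: σ_y = 984.0 MPa, ρ = 7865 kg/m³
  silicon carbide: σ_y = 547.0 MPa, ρ = 3172 kg/m³
  silicon nitride: M = 23.9×10⁻³
  GFRP laminate: M = 22.3×10⁻³
  silicon carbide: M = 21.1×10⁻³
  epoxy: M = 13.5×10⁻³
  nickel superalloy: M = 12.8×10⁻³
  alloy steel: M = 12.6×10⁻³
  alumina ceramic: M = 12.6×10⁻³
The maximum is for silicon nitride.

silicon nitride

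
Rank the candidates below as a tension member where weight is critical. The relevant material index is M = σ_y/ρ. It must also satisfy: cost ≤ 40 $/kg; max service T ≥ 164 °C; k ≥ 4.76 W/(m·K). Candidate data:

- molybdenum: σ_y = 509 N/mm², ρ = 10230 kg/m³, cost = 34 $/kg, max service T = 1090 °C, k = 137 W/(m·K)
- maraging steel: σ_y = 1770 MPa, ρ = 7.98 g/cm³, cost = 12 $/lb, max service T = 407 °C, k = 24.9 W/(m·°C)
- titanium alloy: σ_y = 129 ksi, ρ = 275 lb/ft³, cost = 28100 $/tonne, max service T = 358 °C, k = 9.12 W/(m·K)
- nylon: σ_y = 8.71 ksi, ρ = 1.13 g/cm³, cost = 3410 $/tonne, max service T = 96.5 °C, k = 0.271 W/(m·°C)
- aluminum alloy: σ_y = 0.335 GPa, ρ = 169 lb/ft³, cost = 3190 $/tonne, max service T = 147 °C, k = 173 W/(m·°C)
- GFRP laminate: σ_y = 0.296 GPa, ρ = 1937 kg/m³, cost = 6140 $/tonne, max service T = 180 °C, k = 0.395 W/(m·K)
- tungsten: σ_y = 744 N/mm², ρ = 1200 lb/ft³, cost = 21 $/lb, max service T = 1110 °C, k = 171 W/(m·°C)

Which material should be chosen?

Screen on constraints: cost ≤ 40 $/kg; max service T ≥ 164 °C; k ≥ 4.76 W/(m·K). Survivors: molybdenum, maraging steel, titanium alloy.
Normalizing units and computing the index:
  molybdenum: σ_y = 509.0 MPa, ρ = 10230 kg/m³
  maraging steel: σ_y = 1770 MPa, ρ = 7980 kg/m³
  titanium alloy: σ_y = 889.4 MPa, ρ = 4405 kg/m³
  maraging steel: M = 222 kN·m/kg
  titanium alloy: M = 202 kN·m/kg
  molybdenum: M = 49.8 kN·m/kg
Highest index: maraging steel.

maraging steel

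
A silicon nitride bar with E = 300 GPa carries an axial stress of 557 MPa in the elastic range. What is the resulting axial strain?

ε = σ/E = 557 / 300000 = 1.86×10⁻³.

1.86×10⁻³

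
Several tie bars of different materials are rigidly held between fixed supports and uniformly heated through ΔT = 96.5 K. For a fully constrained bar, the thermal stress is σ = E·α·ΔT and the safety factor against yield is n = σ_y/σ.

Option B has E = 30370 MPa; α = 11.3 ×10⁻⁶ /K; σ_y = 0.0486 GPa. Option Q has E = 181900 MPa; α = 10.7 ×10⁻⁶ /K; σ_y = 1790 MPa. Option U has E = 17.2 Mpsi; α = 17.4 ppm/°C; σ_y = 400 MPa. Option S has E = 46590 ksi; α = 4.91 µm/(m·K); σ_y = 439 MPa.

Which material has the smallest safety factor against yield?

option B

With everything in SI (GPa, ×10⁻⁶/K, MPa):
  option B: E = 30.37, α = 11.3, σ_y = 48.60 → σ = 33.1 MPa, n = 1.47
  option Q: E = 181.9, α = 10.7, σ_y = 1790 → σ = 188 MPa, n = 9.53
  option U: E = 118.6, α = 17.4, σ_y = 400.0 → σ = 199 MPa, n = 2.01
  option S: E = 321.2, α = 4.91, σ_y = 439.0 → σ = 152 MPa, n = 2.88
Smallest n: option B with n = 1.47.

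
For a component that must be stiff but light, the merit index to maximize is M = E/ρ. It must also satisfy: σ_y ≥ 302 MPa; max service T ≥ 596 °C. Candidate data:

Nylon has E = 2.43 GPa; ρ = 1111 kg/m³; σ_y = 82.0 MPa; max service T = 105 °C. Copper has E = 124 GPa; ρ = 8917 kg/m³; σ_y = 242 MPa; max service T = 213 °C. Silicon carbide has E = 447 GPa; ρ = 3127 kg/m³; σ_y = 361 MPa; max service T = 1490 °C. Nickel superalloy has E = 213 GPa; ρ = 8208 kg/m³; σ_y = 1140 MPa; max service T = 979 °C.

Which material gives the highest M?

Screen on constraints: σ_y ≥ 302 MPa; max service T ≥ 596 °C. Survivors: silicon carbide, nickel superalloy.
Evaluate M for each candidate:
  silicon carbide: M = 143 MN·m/kg
  nickel superalloy: M = 26.0 MN·m/kg
Silicon carbide ranks first.

silicon carbide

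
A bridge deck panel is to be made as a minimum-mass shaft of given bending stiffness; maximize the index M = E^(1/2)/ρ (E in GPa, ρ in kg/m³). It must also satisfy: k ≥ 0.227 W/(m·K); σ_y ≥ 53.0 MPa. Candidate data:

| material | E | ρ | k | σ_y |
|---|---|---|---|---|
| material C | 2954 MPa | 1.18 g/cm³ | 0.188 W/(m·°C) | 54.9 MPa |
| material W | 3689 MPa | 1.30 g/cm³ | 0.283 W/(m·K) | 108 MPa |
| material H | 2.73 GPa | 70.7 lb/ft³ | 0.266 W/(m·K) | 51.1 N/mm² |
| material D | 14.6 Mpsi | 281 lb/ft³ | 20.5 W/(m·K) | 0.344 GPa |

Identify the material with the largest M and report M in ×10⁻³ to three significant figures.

material D, M = 2.23×10⁻³

Screen on constraints: k ≥ 0.227 W/(m·K); σ_y ≥ 53.0 MPa. Survivors: material W, material D.
Convert each candidate to consistent units, then evaluate M:
  material W: E = 3.689 GPa, ρ = 1300 kg/m³
  material D: E = 100.7 GPa, ρ = 4501 kg/m³
  material D: M = 2.23×10⁻³
  material W: M = 1.48×10⁻³
The maximum is for material D.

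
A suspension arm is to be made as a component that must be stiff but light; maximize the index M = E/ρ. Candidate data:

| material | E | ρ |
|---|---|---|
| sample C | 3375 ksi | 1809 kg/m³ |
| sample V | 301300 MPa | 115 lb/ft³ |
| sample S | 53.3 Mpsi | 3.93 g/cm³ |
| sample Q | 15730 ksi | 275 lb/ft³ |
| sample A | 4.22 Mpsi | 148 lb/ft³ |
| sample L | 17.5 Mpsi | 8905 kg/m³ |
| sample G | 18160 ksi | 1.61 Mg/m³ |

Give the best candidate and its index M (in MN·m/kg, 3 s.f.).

sample V, M = 164 MN·m/kg

Convert each candidate to consistent units, then evaluate M:
  sample C: E = 23.27 GPa, ρ = 1809 kg/m³
  sample V: E = 301.3 GPa, ρ = 1842 kg/m³
  sample S: E = 367.5 GPa, ρ = 3930 kg/m³
  sample Q: E = 108.5 GPa, ρ = 4405 kg/m³
  sample A: E = 29.10 GPa, ρ = 2371 kg/m³
  sample L: E = 120.7 GPa, ρ = 8905 kg/m³
  sample G: E = 125.2 GPa, ρ = 1610 kg/m³
  sample V: M = 164 MN·m/kg
  sample S: M = 93.5 MN·m/kg
  sample G: M = 77.8 MN·m/kg
  sample Q: M = 24.6 MN·m/kg
  sample L: M = 13.5 MN·m/kg
  sample C: M = 12.9 MN·m/kg
  sample A: M = 12.3 MN·m/kg
Highest index: sample V.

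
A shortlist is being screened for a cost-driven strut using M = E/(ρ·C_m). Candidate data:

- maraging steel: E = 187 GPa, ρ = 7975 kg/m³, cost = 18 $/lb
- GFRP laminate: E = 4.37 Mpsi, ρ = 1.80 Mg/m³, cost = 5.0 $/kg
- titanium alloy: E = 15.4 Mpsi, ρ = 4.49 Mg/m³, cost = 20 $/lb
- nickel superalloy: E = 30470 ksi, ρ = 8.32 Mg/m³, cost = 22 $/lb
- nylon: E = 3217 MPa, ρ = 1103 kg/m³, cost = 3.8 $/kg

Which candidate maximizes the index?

GFRP laminate

Convert each candidate to consistent units, then evaluate M:
  maraging steel: E = 187.0 GPa, ρ = 7975 kg/m³, cost = 39.68 $/kg
  GFRP laminate: E = 30.13 GPa, ρ = 1800 kg/m³, cost = 5.000 $/kg
  titanium alloy: E = 106.2 GPa, ρ = 4490 kg/m³, cost = 44.09 $/kg
  nickel superalloy: E = 210.1 GPa, ρ = 8320 kg/m³, cost = 48.50 $/kg
  nylon: E = 3.217 GPa, ρ = 1103 kg/m³, cost = 3.800 $/kg
  GFRP laminate: M = 3.35 MN·m per $
  nylon: M = 0.768 MN·m per $
  maraging steel: M = 0.591 MN·m per $
  titanium alloy: M = 0.536 MN·m per $
  nickel superalloy: M = 0.521 MN·m per $
The maximum is for GFRP laminate.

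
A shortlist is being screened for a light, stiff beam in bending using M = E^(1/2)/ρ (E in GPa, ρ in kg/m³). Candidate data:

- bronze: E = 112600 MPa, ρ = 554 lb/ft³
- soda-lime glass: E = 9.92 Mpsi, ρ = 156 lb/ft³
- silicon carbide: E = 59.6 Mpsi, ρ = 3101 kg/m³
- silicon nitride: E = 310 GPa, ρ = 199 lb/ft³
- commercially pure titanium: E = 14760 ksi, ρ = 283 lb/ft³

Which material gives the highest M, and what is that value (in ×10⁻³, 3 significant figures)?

After converting to SI:
  bronze: E = 112.6 GPa, ρ = 8874 kg/m³
  soda-lime glass: E = 68.40 GPa, ρ = 2499 kg/m³
  silicon carbide: E = 410.9 GPa, ρ = 3101 kg/m³
  silicon nitride: E = 310.0 GPa, ρ = 3188 kg/m³
  commercially pure titanium: E = 101.8 GPa, ρ = 4533 kg/m³
  silicon carbide: M = 6.54×10⁻³
  silicon nitride: M = 5.52×10⁻³
  soda-lime glass: M = 3.31×10⁻³
  commercially pure titanium: M = 2.23×10⁻³
  bronze: M = 1.20×10⁻³
Highest index: silicon carbide.

silicon carbide, M = 6.54×10⁻³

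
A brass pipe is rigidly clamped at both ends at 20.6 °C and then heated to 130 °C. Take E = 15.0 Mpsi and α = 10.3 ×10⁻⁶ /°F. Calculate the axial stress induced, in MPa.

210 MPa

E = 15.0 Mpsi = 103.4 GPa.
α = 10.3×10⁻⁶/°F × 9/5 = 18.5×10⁻⁶/K.
ΔT = 109.4 K. Constrained thermal stress σ = E·α·ΔT = 103.4×10³ MPa × 18.5×10⁻⁶ × 109.4 = 210 MPa (compressive).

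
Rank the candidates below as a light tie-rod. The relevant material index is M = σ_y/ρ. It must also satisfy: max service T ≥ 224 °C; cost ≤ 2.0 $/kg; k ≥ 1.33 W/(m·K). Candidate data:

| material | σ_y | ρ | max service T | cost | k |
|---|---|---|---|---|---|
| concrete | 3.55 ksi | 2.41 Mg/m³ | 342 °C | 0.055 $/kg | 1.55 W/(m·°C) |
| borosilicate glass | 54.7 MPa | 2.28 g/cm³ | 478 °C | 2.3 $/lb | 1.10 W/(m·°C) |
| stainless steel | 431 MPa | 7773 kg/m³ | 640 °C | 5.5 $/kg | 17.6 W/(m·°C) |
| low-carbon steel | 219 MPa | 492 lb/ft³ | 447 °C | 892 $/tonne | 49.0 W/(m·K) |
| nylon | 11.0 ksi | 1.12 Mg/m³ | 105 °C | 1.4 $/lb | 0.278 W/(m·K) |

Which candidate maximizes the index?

low-carbon steel

Screen on constraints: max service T ≥ 224 °C; cost ≤ 2.0 $/kg; k ≥ 1.33 W/(m·K). Survivors: concrete, low-carbon steel.
Convert each candidate to consistent units, then evaluate M:
  concrete: σ_y = 24.48 MPa, ρ = 2410 kg/m³
  low-carbon steel: σ_y = 219.0 MPa, ρ = 7881 kg/m³
  low-carbon steel: M = 27.8 kN·m/kg
  concrete: M = 10.2 kN·m/kg
Low-carbon steel has the largest M.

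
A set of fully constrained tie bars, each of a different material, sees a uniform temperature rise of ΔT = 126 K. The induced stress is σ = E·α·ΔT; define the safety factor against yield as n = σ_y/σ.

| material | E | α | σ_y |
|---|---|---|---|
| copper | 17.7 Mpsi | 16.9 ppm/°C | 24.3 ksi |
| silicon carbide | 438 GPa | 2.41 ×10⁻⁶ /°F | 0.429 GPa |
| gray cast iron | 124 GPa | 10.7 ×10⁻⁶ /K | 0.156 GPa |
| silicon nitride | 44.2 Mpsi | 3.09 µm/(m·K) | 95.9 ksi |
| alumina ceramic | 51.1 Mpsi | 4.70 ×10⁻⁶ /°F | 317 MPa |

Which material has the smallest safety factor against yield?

copper

In consistent units (E in GPa, α in ×10⁻⁶/K, σ_y in MPa):
  copper: E = 122.0, α = 16.9, σ_y = 167.5 → σ = 260 MPa, n = 0.645
  silicon carbide: E = 438.0, α = 4.34, σ_y = 429.0 → σ = 239 MPa, n = 1.79
  gray cast iron: E = 124.0, α = 10.7, σ_y = 156.0 → σ = 167 MPa, n = 0.933
  silicon nitride: E = 304.7, α = 3.09, σ_y = 661.2 → σ = 119 MPa, n = 5.57
  alumina ceramic: E = 352.3, α = 8.46, σ_y = 317.0 → σ = 376 MPa, n = 0.844
The minimum is copper at n = 0.645.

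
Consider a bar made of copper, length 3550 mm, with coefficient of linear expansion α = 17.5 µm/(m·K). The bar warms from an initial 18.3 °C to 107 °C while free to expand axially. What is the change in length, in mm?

5.51 mm

ΔT = 107 − 18.3 = 88.70 K.
ΔL = α·L₀·ΔT = 17.5×10⁻⁶ × 3550 mm × 88.70 K = 5.51 mm.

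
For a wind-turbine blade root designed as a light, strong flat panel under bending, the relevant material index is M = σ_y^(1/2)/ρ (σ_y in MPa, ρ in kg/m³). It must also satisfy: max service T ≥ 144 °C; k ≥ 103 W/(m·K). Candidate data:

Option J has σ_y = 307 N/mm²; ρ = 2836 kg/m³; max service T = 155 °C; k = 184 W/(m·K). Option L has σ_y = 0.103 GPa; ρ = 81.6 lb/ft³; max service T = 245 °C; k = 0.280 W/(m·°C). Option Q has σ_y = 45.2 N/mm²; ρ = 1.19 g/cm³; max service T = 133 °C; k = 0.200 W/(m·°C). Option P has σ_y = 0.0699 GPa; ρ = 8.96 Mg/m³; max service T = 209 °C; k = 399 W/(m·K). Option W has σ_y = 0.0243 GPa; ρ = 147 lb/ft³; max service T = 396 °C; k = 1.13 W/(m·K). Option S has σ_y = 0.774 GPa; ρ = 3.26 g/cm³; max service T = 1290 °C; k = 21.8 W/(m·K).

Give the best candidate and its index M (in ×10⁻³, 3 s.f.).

Screen on constraints: max service T ≥ 144 °C; k ≥ 103 W/(m·K). Survivors: option J, option P.
Convert each candidate to consistent units, then evaluate M:
  option J: σ_y = 307.0 MPa, ρ = 2836 kg/m³
  option P: σ_y = 69.90 MPa, ρ = 8960 kg/m³
  option J: M = 6.18×10⁻³
  option P: M = 0.933×10⁻³
Option J has the largest M.

option J, M = 6.18×10⁻³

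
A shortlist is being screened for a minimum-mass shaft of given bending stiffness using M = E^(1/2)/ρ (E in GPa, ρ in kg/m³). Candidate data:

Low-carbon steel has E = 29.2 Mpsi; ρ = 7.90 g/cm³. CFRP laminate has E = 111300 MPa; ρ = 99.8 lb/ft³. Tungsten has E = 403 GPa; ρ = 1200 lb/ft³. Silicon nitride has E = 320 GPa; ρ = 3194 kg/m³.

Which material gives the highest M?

After converting to SI:
  low-carbon steel: E = 201.3 GPa, ρ = 7900 kg/m³
  CFRP laminate: E = 111.3 GPa, ρ = 1599 kg/m³
  tungsten: E = 403.0 GPa, ρ = 19220 kg/m³
  silicon nitride: E = 320.0 GPa, ρ = 3194 kg/m³
  CFRP laminate: M = 6.60×10⁻³
  silicon nitride: M = 5.60×10⁻³
  low-carbon steel: M = 1.80×10⁻³
  tungsten: M = 1.04×10⁻³
The maximum is for CFRP laminate.

CFRP laminate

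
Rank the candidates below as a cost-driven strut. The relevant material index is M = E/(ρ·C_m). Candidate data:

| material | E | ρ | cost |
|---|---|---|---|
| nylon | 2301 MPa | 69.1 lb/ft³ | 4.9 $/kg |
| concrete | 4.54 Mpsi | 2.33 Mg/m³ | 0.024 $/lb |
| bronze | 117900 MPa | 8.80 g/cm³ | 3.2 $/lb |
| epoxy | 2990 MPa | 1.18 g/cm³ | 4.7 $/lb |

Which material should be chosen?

concrete

Normalizing units and computing the index:
  nylon: E = 2.301 GPa, ρ = 1107 kg/m³, cost = 4.900 $/kg
  concrete: E = 31.30 GPa, ρ = 2330 kg/m³, cost = 0.05291 $/kg
  bronze: E = 117.9 GPa, ρ = 8800 kg/m³, cost = 7.055 $/kg
  epoxy: E = 2.990 GPa, ρ = 1180 kg/m³, cost = 10.36 $/kg
  concrete: M = 254 MN·m per $
  bronze: M = 1.90 MN·m per $
  nylon: M = 0.424 MN·m per $
  epoxy: M = 0.245 MN·m per $
Concrete ranks first.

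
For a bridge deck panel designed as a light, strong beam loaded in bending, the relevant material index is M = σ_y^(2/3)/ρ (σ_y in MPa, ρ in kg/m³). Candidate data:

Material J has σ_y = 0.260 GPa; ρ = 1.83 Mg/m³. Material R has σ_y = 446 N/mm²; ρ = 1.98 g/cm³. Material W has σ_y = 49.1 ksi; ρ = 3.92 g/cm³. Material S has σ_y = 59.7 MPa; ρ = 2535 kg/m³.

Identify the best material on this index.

Putting every candidate on a common basis:
  material J: σ_y = 260.0 MPa, ρ = 1830 kg/m³
  material R: σ_y = 446.0 MPa, ρ = 1980 kg/m³
  material W: σ_y = 338.5 MPa, ρ = 3920 kg/m³
  material S: σ_y = 59.70 MPa, ρ = 2535 kg/m³
  material R: M = 29.5×10⁻³
  material J: M = 22.3×10⁻³
  material W: M = 12.4×10⁻³
  material S: M = 6.03×10⁻³
Material R ranks first.

material R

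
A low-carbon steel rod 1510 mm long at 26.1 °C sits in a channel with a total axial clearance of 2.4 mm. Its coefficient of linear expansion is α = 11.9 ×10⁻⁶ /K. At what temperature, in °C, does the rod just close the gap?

α·L₀·ΔT = 2.4 mm ⇒ ΔT = 2.4 / (11.9×10⁻⁶ × 1510.0) = 133.6 K.
T = 26.1 + 133.6 = 159.7 °C.

160 °C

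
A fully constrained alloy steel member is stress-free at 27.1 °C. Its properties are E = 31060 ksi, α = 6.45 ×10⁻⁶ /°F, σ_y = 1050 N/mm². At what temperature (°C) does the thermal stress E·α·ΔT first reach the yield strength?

E = 31060 ksi = 214.2 GPa.
α = 6.45×10⁻⁶/°F × 9/5 = 11.6×10⁻⁶/K.
σ_y = 1050 N/mm² = 1050 MPa.
E·α·ΔT = 1050 MPa ⇒ ΔT = 1050 / (214.2×10³ × 11.6×10⁻⁶) = 422.3 K.
T = 27.1 + 422.3 = 449.4 °C.

449 °C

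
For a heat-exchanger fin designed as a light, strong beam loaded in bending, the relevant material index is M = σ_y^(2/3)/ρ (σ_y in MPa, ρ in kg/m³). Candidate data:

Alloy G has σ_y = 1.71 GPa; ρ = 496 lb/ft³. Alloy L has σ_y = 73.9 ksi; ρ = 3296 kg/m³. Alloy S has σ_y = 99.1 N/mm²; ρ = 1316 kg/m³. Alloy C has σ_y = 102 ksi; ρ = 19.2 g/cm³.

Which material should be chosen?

alloy L

Convert each candidate to consistent units, then evaluate M:
  alloy G: σ_y = 1710 MPa, ρ = 7945 kg/m³
  alloy L: σ_y = 509.5 MPa, ρ = 3296 kg/m³
  alloy S: σ_y = 99.10 MPa, ρ = 1316 kg/m³
  alloy C: σ_y = 703.3 MPa, ρ = 19200 kg/m³
  alloy L: M = 19.4×10⁻³
  alloy G: M = 18.0×10⁻³
  alloy S: M = 16.3×10⁻³
  alloy C: M = 4.12×10⁻³
The maximum is for alloy L.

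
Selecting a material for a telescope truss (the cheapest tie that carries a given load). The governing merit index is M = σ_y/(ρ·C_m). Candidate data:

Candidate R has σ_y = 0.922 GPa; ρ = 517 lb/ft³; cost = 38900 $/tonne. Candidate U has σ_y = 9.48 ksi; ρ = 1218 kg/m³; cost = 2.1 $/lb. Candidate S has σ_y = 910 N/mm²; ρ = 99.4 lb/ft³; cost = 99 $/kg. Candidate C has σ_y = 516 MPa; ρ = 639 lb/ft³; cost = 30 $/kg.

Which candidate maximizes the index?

candidate U

Normalizing units and computing the index:
  candidate R: σ_y = 922.0 MPa, ρ = 8282 kg/m³, cost = 38.90 $/kg
  candidate U: σ_y = 65.36 MPa, ρ = 1218 kg/m³, cost = 4.630 $/kg
  candidate S: σ_y = 910.0 MPa, ρ = 1592 kg/m³, cost = 99.00 $/kg
  candidate C: σ_y = 516.0 MPa, ρ = 10240 kg/m³, cost = 30.00 $/kg
  candidate U: M = 11.6 kN·m per $
  candidate S: M = 5.77 kN·m per $
  candidate R: M = 2.86 kN·m per $
  candidate C: M = 1.68 kN·m per $
Highest index: candidate U.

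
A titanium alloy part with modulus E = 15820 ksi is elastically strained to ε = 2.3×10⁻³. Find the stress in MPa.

251 MPa

E = 15820 ksi = 109.1 GPa.
σ = E·ε = 109100 MPa × 2.3×10⁻³ = 251 MPa.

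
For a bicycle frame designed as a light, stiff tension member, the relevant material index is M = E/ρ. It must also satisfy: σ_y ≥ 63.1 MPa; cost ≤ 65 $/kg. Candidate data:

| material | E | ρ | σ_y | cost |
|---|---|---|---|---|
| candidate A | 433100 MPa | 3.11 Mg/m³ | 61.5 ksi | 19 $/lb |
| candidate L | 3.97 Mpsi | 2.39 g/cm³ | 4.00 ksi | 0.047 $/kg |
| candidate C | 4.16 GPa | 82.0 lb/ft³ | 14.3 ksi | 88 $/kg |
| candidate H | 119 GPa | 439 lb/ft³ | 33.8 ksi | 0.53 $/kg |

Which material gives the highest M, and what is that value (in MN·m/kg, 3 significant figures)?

candidate A, M = 139 MN·m/kg

Screen on constraints: σ_y ≥ 63.1 MPa; cost ≤ 65 $/kg. Survivors: candidate A, candidate H.
Normalizing units and computing the index:
  candidate A: E = 433.1 GPa, ρ = 3110 kg/m³
  candidate H: E = 119.0 GPa, ρ = 7032 kg/m³
  candidate A: M = 139 MN·m/kg
  candidate H: M = 16.9 MN·m/kg
Highest index: candidate A.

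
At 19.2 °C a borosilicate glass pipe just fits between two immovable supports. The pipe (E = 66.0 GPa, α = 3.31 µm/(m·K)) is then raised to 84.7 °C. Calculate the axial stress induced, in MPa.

ΔT = 65.50 K. Constrained thermal stress σ = E·α·ΔT = 66.00×10³ MPa × 3.31×10⁻⁶ × 65.50 = 14.3 MPa (compressive).

14.3 MPa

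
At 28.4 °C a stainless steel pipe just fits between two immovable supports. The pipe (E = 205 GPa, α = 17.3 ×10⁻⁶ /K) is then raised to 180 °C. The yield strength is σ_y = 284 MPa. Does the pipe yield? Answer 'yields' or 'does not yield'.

yields

ΔT = 151.6 K. Constrained thermal stress σ = E·α·ΔT = 205.0×10³ MPa × 17.3×10⁻⁶ × 151.6 = 538 MPa (compressive).
Compare to σ_y = 284 MPa: σ ≥ σ_y, so it yields.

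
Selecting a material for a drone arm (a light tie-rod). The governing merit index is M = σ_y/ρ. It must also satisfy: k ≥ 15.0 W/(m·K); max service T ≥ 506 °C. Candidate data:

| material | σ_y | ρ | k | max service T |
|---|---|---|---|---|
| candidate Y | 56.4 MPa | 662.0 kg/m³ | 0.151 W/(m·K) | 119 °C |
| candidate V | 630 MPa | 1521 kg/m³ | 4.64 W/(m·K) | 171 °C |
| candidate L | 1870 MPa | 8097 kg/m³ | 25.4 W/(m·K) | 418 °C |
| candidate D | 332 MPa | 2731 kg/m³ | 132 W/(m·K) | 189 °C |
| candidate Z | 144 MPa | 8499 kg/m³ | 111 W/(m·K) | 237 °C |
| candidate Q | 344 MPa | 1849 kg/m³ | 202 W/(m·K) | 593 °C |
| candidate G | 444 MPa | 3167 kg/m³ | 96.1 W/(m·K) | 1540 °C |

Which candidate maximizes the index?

Screen on constraints: k ≥ 15.0 W/(m·K); max service T ≥ 506 °C. Survivors: candidate Q, candidate G.
Per-candidate index values:
  candidate Q: M = 186 kN·m/kg
  candidate G: M = 140 kN·m/kg
Candidate Q has the largest M.

candidate Q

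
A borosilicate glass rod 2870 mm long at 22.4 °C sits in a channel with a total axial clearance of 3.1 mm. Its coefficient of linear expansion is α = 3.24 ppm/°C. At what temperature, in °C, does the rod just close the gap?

356 °C

α·L₀·ΔT = 3.1 mm ⇒ ΔT = 3.1 / (3.24×10⁻⁶ × 2870.0) = 333.4 K.
T = 22.4 + 333.4 = 355.8 °C.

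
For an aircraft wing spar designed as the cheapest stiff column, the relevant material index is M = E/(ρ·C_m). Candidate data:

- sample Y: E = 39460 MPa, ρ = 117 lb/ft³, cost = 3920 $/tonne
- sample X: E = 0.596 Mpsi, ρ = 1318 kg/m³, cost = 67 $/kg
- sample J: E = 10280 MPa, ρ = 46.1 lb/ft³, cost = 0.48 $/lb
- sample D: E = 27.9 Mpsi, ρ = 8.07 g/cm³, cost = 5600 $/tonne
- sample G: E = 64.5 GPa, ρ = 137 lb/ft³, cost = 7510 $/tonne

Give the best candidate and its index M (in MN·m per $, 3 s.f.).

Normalizing units and computing the index:
  sample Y: E = 39.46 GPa, ρ = 1874 kg/m³, cost = 3.920 $/kg
  sample X: E = 4.109 GPa, ρ = 1318 kg/m³, cost = 67.00 $/kg
  sample J: E = 10.28 GPa, ρ = 738.5 kg/m³, cost = 1.058 $/kg
  sample D: E = 192.4 GPa, ρ = 8070 kg/m³, cost = 5.600 $/kg
  sample G: E = 64.50 GPa, ρ = 2195 kg/m³, cost = 7.510 $/kg
  sample J: M = 13.2 MN·m per $
  sample Y: M = 5.37 MN·m per $
  sample D: M = 4.26 MN·m per $
  sample G: M = 3.91 MN·m per $
  sample X: M = 0.0465 MN·m per $
The maximum is for sample J.

sample J, M = 13.2 MN·m per $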